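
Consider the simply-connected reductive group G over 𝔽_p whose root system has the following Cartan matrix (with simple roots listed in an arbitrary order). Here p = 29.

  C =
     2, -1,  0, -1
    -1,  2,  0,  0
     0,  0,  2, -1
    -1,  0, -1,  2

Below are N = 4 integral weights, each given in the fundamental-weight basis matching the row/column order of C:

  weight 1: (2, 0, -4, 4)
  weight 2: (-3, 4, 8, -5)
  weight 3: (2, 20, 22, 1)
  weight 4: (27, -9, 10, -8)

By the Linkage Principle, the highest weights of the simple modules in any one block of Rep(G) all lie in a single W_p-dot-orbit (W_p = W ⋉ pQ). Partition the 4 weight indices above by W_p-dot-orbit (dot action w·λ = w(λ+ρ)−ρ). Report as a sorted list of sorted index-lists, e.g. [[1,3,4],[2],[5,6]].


Dynkin diagram of C (from the 6 off-diagonal −1 entries): A_4.

Ā_29 reps of the 4 weights (A_4, coords as presented):

    λ_1+ρ ↦ (3, 1, 3, 2)
    λ_2+ρ ↦ (3, 1, 3, 2)
    λ_3+ρ ↦ (3, 1, 3, 2)
    λ_4+ρ ↦ (13, 5, 1, 7)

Grouping the 4 weights by Ā_29-representative: 2 linkage classes.

[[1, 2, 3], [4]]


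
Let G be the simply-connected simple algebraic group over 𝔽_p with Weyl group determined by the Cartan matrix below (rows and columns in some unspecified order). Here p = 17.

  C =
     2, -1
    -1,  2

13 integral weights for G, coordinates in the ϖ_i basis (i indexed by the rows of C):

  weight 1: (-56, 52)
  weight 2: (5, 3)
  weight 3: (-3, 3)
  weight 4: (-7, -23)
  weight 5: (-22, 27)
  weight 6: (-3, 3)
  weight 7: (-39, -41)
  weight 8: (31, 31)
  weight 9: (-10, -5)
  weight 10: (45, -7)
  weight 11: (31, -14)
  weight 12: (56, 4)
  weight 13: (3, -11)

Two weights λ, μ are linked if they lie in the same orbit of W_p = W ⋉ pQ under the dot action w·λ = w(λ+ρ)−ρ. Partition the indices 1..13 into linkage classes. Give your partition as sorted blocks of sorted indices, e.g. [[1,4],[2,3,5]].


Type A_2, rank 2, |W|=6; reorder rows/cols to standard.

λ_j+ρ reflected into Ā_17 (⟨·,θ^∨⟩≤17); 2-tuples as given:

  λ_1+ρ ↦ (2, 2)
  λ_2+ρ ↦ (6, 4)
  λ_3+ρ ↦ (2, 2)
  λ_4+ρ ↦ (6, 5)
  λ_5+ρ ↦ (6, 4)
  λ_6+ρ ↦ (2, 2)
  λ_7+ρ ↦ (6, 4)
  λ_8+ρ ↦ (2, 2)
  λ_9+ρ ↦ (4, 9)
  λ_10+ρ ↦ (6, 5)
  λ_11+ρ ↦ (2, 2)
  λ_12+ρ ↦ (6, 5)
  λ_13+ρ ↦ (6, 4)

These 13 weights hit 4 W_17-dot-orbits; sizes (5, 4, 3, 1):

[[1, 3, 6, 8, 11], [2, 5, 7, 13], [4, 10, 12], [9]]


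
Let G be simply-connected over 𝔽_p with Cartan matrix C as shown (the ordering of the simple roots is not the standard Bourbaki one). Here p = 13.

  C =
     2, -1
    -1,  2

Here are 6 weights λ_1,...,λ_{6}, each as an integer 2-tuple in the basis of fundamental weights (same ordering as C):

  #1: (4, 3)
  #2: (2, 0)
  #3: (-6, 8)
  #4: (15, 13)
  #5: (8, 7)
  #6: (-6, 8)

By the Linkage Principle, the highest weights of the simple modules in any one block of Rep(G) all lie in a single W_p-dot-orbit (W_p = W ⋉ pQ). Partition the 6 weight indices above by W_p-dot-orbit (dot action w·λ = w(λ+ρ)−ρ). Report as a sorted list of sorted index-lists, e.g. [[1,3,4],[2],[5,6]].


C ↔ A_2 under row/col permutation; |W(A_2)| = 6.

Folding the 6 weights λ_j+ρ into Ā_13 (reps in the given 2-coord order):

  λ_1 → (5, 4)
  λ_2 → (3, 1)
  λ_3 → (5, 4)
  λ_4 → (3, 1)
  λ_5 → (5, 4)
  λ_6 → (5, 4)

Grouping the 6 weights by Ā_13-representative: 2 linkage classes.

[[1, 3, 5, 6], [2, 4]]


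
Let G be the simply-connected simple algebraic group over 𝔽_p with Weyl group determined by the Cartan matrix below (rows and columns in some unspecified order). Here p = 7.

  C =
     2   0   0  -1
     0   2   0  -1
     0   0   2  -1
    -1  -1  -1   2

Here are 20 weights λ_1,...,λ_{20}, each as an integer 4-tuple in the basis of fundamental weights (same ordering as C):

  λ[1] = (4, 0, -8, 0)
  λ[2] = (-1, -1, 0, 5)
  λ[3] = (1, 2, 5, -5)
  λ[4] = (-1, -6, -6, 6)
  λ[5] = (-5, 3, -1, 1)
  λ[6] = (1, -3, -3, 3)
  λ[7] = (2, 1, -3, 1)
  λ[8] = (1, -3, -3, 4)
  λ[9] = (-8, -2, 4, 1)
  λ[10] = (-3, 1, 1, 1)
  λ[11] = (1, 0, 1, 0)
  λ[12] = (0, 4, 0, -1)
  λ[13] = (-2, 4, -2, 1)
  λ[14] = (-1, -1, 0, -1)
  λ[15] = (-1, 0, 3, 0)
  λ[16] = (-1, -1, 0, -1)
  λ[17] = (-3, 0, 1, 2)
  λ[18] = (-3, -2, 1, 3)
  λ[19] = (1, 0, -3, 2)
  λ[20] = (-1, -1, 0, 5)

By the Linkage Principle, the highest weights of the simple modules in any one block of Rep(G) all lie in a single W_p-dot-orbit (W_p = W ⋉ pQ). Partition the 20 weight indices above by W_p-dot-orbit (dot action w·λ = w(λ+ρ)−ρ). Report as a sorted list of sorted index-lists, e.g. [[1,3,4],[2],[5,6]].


C ↔ D_4 under row/col permutation; |W(D_4)| = 192.

Alcove-folded reps (p=7, 20 weights, presented ϖ-order):

  λ_1 → (1, 5, 1, 0)
  λ_2 → (0, 0, 1, 0)
  λ_3 → (2, 1, 2, 1)
  λ_4 → (3, 2, 2, 0)
  λ_5 → (2, 2, 2, 0)
  λ_6 → (2, 2, 2, 0)
  λ_7 → (3, 2, 2, 0)
  λ_8 → (2, 2, 2, 0)
  λ_9 → (1, 5, 1, 0)
  λ_10 → (2, 2, 2, 0)
  λ_11 → (2, 1, 2, 1)
  λ_12 → (1, 5, 1, 0)
  λ_13 → (1, 5, 1, 0)
  λ_14 → (0, 0, 1, 0)
  λ_15 → (0, 1, 4, 1)
  λ_16 → (0, 0, 1, 0)
  λ_17 → (2, 1, 2, 1)
  λ_18 → (2, 1, 2, 1)
  λ_19 → (2, 1, 2, 1)
  λ_20 → (0, 0, 1, 0)

6 distinct reps among the 20 weights ⇒ 6 W_7-linkage classes:

[[1, 9, 12, 13], [2, 14, 16, 20], [3, 11, 17, 18, 19], [4, 7], [5, 6, 8, 10], [15]]


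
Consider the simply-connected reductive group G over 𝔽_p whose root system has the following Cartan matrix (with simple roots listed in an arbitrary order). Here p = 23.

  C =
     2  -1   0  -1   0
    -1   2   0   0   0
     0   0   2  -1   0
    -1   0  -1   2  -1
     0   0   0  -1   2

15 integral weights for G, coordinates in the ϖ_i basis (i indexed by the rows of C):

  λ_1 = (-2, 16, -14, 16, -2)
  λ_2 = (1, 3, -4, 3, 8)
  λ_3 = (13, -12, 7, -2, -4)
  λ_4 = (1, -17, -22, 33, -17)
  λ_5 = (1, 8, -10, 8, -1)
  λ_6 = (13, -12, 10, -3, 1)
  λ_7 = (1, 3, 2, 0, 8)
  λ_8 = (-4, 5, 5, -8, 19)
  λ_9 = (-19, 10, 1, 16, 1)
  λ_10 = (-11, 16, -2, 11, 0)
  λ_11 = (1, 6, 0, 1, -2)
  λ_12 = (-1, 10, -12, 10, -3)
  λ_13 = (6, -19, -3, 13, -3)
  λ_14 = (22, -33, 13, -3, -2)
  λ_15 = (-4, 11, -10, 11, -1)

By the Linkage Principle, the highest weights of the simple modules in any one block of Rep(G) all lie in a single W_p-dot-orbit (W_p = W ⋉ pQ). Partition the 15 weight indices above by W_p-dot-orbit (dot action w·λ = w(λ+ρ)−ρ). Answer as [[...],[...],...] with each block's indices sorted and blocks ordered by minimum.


Root system D_5: the 5×5 matrix C matches after relabeling.

Alcove-folded reps (p=23, 15 weights, presented ϖ-order):

  λ_1 → (2, 4, 3, 1, 9);  λ_2 → (2, 4, 3, 1, 9);  λ_3 → (1, 10, 4, 2, 1);  λ_4 → (1, 10, 4, 2, 1);  λ_5 → (2, 9, 9, 0, 0);  λ_6 → (2, 9, 9, 0, 0);  λ_7 → (2, 4, 3, 1, 9);  λ_8 → (2, 4, 3, 1, 9);  λ_9 → (2, 7, 1, 1, 1);  λ_10 → (2, 7, 1, 1, 1);  λ_11 → (2, 7, 1, 1, 1);  λ_12 → (2, 9, 9, 0, 0);  λ_13 → (2, 7, 1, 1, 1);  λ_14 → (2, 9, 9, 0, 0);  λ_15 → (2, 9, 9, 0, 0)

The 15 indices split into 4 linkage classes (same alcove rep ⇔ same W_23-dot-orbit):

[[1, 2, 7, 8], [3, 4], [5, 6, 12, 14, 15], [9, 10, 11, 13]]


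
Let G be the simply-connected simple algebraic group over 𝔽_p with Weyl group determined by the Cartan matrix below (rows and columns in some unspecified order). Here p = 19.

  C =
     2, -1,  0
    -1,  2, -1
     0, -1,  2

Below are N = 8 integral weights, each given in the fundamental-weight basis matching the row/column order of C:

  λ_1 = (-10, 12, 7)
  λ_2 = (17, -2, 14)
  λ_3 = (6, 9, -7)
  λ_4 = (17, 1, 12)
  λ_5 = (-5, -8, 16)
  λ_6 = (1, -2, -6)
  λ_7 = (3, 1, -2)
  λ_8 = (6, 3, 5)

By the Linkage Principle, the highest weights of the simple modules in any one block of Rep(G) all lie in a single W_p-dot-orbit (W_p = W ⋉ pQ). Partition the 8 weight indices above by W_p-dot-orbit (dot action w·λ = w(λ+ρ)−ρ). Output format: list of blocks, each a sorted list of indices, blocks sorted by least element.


Cartan matrix: type A_3 (|W|=24); un-permuting the 3 rows.

W_19-reps of the 8 weights in Ā_19 (same 3-coord order as C):

    [1] (7, 4, 6)
    [2] (4, 1, 1)
    [3] (7, 4, 6)
    [4] (4, 1, 1)
    [5] (7, 4, 6)
    [6] (4, 1, 1)
    [7] (4, 1, 1)
    [8] (7, 4, 6)

Partition of {1..8} into 2 W_19-dot-orbits:

[[1, 3, 5, 8], [2, 4, 6, 7]]


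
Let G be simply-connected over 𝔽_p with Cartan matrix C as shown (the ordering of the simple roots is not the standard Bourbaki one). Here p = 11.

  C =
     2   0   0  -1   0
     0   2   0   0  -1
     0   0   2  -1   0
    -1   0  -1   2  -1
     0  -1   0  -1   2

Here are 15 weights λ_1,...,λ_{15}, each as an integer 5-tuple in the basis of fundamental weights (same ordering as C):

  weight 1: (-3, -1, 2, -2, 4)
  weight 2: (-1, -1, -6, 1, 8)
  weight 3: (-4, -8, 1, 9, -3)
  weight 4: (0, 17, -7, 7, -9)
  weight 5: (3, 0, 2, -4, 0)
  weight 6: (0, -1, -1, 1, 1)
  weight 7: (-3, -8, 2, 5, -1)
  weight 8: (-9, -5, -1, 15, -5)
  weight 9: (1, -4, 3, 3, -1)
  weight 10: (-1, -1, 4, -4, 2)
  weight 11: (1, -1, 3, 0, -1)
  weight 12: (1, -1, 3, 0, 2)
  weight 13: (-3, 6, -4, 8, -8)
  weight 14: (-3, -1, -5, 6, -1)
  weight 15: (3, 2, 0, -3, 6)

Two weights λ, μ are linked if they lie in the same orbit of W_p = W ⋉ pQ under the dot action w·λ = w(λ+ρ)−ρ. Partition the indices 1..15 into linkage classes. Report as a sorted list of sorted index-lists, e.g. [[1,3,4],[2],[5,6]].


Dynkin diagram of C (from the 8 off-diagonal −1 entries): D_5.

Alcove-folded reps (p=11, 15 weights, presented ϖ-order):

    λ_1 → (1, 0, 0, 2, 2)
    λ_2 → (3, 0, 2, 0, 0)
    λ_3 → (1, 1, 0, 1, 1)
    λ_4 → (0, 1, 5, 1, 1)
    λ_5 → (1, 1, 0, 1, 1)
    λ_6 → (1, 0, 0, 2, 2)
    λ_7 → (1, 0, 0, 2, 2)
    λ_8 → (2, 0, 4, 1, 0)
    λ_9 → (2, 0, 4, 1, 0)
    λ_10 → (3, 0, 2, 0, 0)
    λ_11 → (2, 0, 4, 1, 0)
    λ_12 → (2, 0, 4, 1, 0)
    λ_13 → (1, 0, 0, 2, 2)
    λ_14 → (2, 0, 4, 1, 0)
    λ_15 → (1, 1, 0, 1, 1)

The 15 indices split into 5 linkage classes (same alcove rep ⇔ same W_11-dot-orbit):

[[1, 6, 7, 13], [2, 10], [3, 5, 15], [4], [8, 9, 11, 12, 14]]


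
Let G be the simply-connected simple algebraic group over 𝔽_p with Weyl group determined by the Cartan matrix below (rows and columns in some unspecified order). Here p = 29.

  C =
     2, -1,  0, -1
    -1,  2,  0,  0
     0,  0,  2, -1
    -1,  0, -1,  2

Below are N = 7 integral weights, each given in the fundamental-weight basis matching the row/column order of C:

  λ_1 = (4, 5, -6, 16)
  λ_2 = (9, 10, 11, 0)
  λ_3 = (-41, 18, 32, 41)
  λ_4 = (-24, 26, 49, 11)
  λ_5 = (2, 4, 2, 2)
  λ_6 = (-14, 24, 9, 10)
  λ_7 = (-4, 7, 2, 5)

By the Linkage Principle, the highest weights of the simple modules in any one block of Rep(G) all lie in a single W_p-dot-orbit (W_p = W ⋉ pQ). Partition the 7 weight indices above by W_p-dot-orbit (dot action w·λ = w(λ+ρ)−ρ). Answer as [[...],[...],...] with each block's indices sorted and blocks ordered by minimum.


Root system A_4: the 4×4 matrix C matches after relabeling.

λ_j+ρ reflected into Ā_29 (⟨·,θ^∨⟩≤29); 4-tuples as given:

    λ_1+ρ ↦ (5, 6, 5, 12)
    λ_2+ρ ↦ (10, 6, 7, 1)
    λ_3+ρ ↦ (11, 8, 4, 2)
    λ_4+ρ ↦ (11, 8, 4, 2)
    λ_5+ρ ↦ (3, 5, 3, 3)
    λ_6+ρ ↦ (11, 8, 4, 2)
    λ_7+ρ ↦ (3, 5, 3, 3)

These 7 weights hit 4 W_29-dot-orbits; sizes (1, 1, 3, 2):

[[1], [2], [3, 4, 6], [5, 7]]


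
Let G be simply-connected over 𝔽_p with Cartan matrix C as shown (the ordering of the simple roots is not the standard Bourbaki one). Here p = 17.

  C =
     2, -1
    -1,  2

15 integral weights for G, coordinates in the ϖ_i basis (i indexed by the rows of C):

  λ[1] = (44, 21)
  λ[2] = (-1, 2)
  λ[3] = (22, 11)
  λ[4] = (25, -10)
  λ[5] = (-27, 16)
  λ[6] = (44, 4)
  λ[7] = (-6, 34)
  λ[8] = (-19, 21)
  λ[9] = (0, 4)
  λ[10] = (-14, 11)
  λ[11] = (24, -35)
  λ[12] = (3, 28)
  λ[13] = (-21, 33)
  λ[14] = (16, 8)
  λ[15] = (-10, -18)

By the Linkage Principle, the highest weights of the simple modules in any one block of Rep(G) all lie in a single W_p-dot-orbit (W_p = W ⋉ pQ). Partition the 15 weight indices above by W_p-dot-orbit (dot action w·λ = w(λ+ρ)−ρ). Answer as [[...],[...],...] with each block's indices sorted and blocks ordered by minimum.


A_2 Cartan matrix, 2 simple roots permuted; ρ=(1,1).

Alcove-folded reps (p=17, 15 weights, presented ϖ-order):

    λ_1 → (1, 11)
    λ_2 → (0, 3)
    λ_3 → (1, 5)
    λ_4 → (8, 0)
    λ_5 → (8, 0)
    λ_6 → (5, 1)
    λ_7 → (12, 1)
    λ_8 → (12, 1)
    λ_9 → (1, 5)
    λ_10 → (12, 1)
    λ_11 → (8, 0)
    λ_12 → (12, 1)
    λ_13 → (0, 3)
    λ_14 → (8, 0)
    λ_15 → (8, 0)

Partition of {1..15} into 6 W_17-dot-orbits:

[[1], [2, 13], [3, 9], [4, 5, 11, 14, 15], [6], [7, 8, 10, 12]]


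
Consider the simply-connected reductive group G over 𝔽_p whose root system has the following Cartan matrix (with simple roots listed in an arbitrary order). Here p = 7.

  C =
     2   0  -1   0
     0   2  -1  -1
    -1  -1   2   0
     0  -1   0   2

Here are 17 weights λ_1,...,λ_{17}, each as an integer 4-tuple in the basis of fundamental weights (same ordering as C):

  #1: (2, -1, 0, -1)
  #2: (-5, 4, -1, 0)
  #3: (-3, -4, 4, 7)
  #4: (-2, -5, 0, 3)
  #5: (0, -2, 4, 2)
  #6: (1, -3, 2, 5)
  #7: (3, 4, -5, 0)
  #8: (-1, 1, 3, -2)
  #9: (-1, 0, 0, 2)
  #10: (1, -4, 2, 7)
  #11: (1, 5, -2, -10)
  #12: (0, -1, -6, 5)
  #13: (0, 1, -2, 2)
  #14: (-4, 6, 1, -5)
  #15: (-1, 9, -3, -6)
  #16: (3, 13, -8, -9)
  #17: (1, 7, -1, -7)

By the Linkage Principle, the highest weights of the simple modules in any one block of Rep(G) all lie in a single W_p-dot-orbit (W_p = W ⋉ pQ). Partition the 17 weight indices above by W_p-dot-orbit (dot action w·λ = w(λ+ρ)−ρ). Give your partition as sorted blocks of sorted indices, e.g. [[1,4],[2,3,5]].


Type A_4, rank 4, |W|=120; reorder rows/cols to standard.

Each λ_j+ρ reduced to Ā_7; 4-tuples below use C's row order:

  1: (3, 0, 1, 0);  2: (0, 1, 4, 1);  3: (0, 2, 1, 2);  4: (3, 0, 1, 0);  5: (0, 1, 4, 1);  6: (0, 2, 1, 2);  7: (0, 1, 4, 1);  8: (0, 1, 4, 1);  9: (0, 1, 1, 3);  10: (0, 2, 1, 2);  11: (0, 1, 1, 3);  12: (0, 1, 4, 1);  13: (0, 1, 1, 3);  14: (0, 2, 1, 2);  15: (0, 2, 1, 2);  16: (3, 0, 1, 0);  17: (0, 1, 1, 3)

4 distinct reps among the 17 weights ⇒ 4 W_7-linkage classes:

[[1, 4, 16], [2, 5, 7, 8, 12], [3, 6, 10, 14, 15], [9, 11, 13, 17]]


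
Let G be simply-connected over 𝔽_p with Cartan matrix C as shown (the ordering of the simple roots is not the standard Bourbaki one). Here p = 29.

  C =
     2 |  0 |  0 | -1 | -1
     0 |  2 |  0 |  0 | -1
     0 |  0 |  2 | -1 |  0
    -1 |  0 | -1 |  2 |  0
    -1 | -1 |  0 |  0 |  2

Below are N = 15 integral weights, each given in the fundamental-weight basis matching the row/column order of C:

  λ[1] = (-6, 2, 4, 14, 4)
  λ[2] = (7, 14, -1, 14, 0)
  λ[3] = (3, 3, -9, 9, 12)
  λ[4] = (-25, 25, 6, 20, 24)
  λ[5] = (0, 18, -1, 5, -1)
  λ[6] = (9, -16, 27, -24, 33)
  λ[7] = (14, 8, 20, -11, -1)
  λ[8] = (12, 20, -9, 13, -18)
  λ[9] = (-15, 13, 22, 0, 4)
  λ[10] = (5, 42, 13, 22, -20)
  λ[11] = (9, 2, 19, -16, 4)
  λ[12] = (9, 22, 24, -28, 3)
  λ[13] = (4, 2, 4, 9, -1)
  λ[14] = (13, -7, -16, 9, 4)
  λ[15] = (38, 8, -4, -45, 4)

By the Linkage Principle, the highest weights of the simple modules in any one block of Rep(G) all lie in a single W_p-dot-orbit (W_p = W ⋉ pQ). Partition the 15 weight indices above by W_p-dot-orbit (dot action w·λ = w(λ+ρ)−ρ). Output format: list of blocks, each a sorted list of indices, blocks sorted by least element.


A_5 Cartan matrix, 5 simple roots permuted; ρ=(1,1,1,1,1).

Alcove-folded reps (p=29, 15 weights, presented ϖ-order):

  [1] (5, 3, 5, 10, 0) · [2] (8, 5, 10, 5, 1) · [3] (4, 2, 6, 2, 13) · [4] (2, 0, 3, 19, 1) · [5] (1, 19, 0, 6, 0) · [6] (8, 5, 10, 5, 1) · [7] (5, 3, 5, 10, 0) · [8] (4, 2, 6, 2, 13) · [9] (8, 5, 10, 5, 1) · [10] (8, 5, 10, 5, 1) · [11] (5, 3, 5, 10, 0) · [12] (4, 2, 6, 2, 13) · [13] (5, 3, 5, 10, 0) · [14] (8, 5, 10, 5, 1) · [15] (5, 3, 5, 10, 0)

Partition of {1..15} into 5 W_29-dot-orbits:

[[1, 7, 11, 13, 15], [2, 6, 9, 10, 14], [3, 8, 12], [4], [5]]


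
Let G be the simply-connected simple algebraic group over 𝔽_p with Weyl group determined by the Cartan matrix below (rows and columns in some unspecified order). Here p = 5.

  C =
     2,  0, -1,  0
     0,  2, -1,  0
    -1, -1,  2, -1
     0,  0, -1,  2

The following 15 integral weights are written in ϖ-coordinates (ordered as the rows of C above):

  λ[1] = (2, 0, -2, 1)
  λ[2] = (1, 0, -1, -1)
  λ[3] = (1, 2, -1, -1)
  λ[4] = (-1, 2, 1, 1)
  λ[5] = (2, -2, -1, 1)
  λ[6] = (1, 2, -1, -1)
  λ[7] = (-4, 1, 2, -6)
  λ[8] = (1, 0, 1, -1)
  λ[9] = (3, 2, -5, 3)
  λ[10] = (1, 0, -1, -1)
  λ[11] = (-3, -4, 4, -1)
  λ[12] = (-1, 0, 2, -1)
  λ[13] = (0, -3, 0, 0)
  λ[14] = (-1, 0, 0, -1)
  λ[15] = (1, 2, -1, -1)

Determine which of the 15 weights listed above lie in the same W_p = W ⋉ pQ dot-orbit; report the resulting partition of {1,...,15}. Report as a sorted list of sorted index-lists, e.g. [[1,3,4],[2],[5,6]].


Root system D_4: the 4×4 matrix C matches after relabeling.

W_5-reps of the 15 weights in Ā_5 (same 4-coord order as C):

    λ_1+ρ ↦ (2, 0, 1, 1)
    λ_2+ρ ↦ (2, 1, 0, 0)
    λ_3+ρ ↦ (2, 3, 0, 0)
    λ_4+ρ ↦ (2, 1, 0, 0)
    λ_5+ρ ↦ (2, 0, 1, 1)
    λ_6+ρ ↦ (2, 3, 0, 0)
    λ_7+ρ ↦ (2, 3, 0, 0)
    λ_8+ρ ↦ (2, 1, 0, 0)
    λ_9+ρ ↦ (0, 1, 1, 0)
    λ_10+ρ ↦ (2, 1, 0, 0)
    λ_11+ρ ↦ (2, 3, 0, 0)
    λ_12+ρ ↦ (0, 1, 1, 0)
    λ_13+ρ ↦ (0, 1, 1, 0)
    λ_14+ρ ↦ (0, 1, 1, 0)
    λ_15+ρ ↦ (2, 3, 0, 0)

Grouping the 15 weights by Ā_5-representative: 4 linkage classes.

[[1, 5], [2, 4, 8, 10], [3, 6, 7, 11, 15], [9, 12, 13, 14]]


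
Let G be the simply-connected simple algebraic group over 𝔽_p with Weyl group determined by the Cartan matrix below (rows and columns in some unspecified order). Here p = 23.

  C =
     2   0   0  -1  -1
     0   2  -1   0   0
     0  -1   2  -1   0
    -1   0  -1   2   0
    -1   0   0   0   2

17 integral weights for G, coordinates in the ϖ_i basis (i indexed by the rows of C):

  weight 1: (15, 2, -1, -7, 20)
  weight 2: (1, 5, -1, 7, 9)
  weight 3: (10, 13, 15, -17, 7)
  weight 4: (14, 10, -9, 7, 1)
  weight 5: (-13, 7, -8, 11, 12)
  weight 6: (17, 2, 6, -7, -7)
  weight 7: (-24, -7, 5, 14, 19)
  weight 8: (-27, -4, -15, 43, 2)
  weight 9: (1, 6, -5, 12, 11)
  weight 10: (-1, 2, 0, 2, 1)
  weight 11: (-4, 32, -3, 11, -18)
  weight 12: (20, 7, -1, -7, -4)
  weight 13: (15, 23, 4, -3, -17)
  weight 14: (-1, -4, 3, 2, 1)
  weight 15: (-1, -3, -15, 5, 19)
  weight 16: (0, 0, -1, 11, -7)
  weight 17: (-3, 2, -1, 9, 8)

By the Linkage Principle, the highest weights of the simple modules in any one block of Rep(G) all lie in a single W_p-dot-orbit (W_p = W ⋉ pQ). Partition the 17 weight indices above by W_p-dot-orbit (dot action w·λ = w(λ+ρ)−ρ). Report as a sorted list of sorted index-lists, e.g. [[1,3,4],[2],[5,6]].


A_5 Cartan matrix, 5 simple roots permuted; ρ=(1,1,1,1,1).

λ_j+ρ reflected into Ā_23 (⟨·,θ^∨⟩≤23); 5-tuples as given:

  λ_1+ρ ↦ (2, 3, 0, 8, 7);  λ_2+ρ ↦ (2, 3, 0, 8, 7);  λ_3+ρ ↦ (2, 4, 0, 9, 5);  λ_4+ρ ↦ (12, 2, 6, 0, 3);  λ_5+ρ ↦ (5, 1, 0, 7, 1);  λ_6+ρ ↦ (6, 3, 1, 6, 6);  λ_7+ρ ↦ (12, 2, 6, 0, 3);  λ_8+ρ ↦ (0, 3, 1, 3, 2);  λ_9+ρ ↦ (2, 4, 0, 9, 5);  λ_10+ρ ↦ (0, 3, 1, 3, 2);  λ_11+ρ ↦ (2, 3, 0, 8, 7);  λ_12+ρ ↦ (12, 2, 6, 0, 3);  λ_13+ρ ↦ (0, 3, 1, 3, 2);  λ_14+ρ ↦ (0, 3, 1, 3, 2);  λ_15+ρ ↦ (2, 3, 0, 8, 7);  λ_16+ρ ↦ (5, 1, 0, 7, 1);  λ_17+ρ ↦ (2, 3, 0, 8, 7)

These 17 weights hit 6 W_23-dot-orbits; sizes (5, 2, 3, 2, 1, 4):

[[1, 2, 11, 15, 17], [3, 9], [4, 7, 12], [5, 16], [6], [8, 10, 13, 14]]


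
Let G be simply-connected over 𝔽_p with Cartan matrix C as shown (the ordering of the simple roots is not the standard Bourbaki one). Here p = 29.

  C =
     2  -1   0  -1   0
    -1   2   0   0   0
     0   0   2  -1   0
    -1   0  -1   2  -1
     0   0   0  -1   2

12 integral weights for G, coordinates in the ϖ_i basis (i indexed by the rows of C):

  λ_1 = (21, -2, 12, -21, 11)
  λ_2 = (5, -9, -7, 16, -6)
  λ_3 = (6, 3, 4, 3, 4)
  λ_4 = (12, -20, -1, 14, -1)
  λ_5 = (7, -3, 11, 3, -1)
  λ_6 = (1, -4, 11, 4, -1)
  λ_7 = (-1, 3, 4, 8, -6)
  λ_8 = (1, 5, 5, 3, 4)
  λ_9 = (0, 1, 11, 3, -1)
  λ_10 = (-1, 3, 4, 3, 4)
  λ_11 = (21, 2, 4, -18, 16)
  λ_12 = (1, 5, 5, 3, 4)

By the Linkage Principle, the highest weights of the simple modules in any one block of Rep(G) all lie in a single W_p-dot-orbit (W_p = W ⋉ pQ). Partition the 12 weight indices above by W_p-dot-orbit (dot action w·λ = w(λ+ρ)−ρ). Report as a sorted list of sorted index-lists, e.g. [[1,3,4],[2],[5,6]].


D_5 Cartan matrix, 5 simple roots permuted; ρ=(1,1,1,1,1).

Folding the 12 weights λ_j+ρ into Ā_29 (reps in the given 5-coord order):

  [1] (1, 1, 7, 5, 8)
  [2] (2, 6, 6, 4, 5)
  [3] (0, 4, 5, 4, 5)
  [4] (8, 5, 0, 1, 0)
  [5] (1, 2, 12, 4, 0)
  [6] (1, 2, 12, 4, 0)
  [7] (0, 4, 5, 4, 5)
  [8] (2, 6, 6, 4, 5)
  [9] (1, 2, 12, 4, 0)
  [10] (0, 4, 5, 4, 5)
  [11] (1, 2, 12, 4, 0)
  [12] (2, 6, 6, 4, 5)

The 12 indices split into 5 linkage classes (same alcove rep ⇔ same W_29-dot-orbit):

[[1], [2, 8, 12], [3, 7, 10], [4], [5, 6, 9, 11]]


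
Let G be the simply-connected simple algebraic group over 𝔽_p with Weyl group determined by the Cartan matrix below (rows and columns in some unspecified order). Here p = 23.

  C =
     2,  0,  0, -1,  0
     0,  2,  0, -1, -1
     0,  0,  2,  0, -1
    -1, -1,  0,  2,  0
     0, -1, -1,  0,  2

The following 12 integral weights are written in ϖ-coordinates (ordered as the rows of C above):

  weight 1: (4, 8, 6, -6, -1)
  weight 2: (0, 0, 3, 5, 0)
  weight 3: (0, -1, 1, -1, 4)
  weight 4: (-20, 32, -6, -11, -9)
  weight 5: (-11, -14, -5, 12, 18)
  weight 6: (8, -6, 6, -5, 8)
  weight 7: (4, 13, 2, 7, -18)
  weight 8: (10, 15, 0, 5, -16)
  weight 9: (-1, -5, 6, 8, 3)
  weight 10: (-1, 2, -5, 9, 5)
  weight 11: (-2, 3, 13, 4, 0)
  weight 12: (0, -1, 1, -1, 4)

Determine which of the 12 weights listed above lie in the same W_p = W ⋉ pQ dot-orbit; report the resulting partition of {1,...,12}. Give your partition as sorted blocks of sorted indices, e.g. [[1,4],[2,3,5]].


Type A_5, rank 5, |W|=720; reorder rows/cols to standard.

W_23-reps of the 12 weights in Ā_23 (same 5-coord order as C):

  λ_1+ρ ↦ (0, 4, 7, 5, 0);  λ_2+ρ ↦ (1, 1, 4, 6, 1);  λ_3+ρ ↦ (1, 0, 2, 0, 5);  λ_4+ρ ↦ (0, 3, 4, 10, 2);  λ_5+ρ ↦ (0, 3, 4, 10, 2);  λ_6+ρ ↦ (0, 4, 7, 5, 0);  λ_7+ρ ↦ (1, 3, 10, 5, 0);  λ_8+ρ ↦ (1, 1, 4, 6, 1);  λ_9+ρ ↦ (0, 4, 7, 5, 0);  λ_10+ρ ↦ (0, 3, 4, 10, 2);  λ_11+ρ ↦ (0, 4, 13, 4, 1);  λ_12+ρ ↦ (1, 0, 2, 0, 5)

Partition of {1..12} into 6 W_23-dot-orbits:

[[1, 6, 9], [2, 8], [3, 12], [4, 5, 10], [7], [11]]


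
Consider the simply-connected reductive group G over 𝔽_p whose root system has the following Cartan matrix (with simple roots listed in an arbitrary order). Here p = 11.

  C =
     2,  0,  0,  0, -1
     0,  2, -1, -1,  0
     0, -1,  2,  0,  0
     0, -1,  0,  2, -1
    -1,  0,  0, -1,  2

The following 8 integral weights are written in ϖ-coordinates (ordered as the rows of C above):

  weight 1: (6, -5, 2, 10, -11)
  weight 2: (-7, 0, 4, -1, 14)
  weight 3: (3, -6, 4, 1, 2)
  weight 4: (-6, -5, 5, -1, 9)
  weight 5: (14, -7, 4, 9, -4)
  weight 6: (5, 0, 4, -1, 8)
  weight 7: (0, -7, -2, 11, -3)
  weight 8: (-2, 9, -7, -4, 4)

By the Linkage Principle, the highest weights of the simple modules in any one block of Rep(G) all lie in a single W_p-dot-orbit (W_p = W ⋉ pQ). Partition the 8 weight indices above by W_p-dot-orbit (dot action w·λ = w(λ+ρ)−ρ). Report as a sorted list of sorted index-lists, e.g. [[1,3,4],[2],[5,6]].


Dynkin diagram of C (from the 8 off-diagonal −1 entries): A_5.

Ā_11 reps of the 8 weights (A_5, coords as presented):

  λ_1 → (3, 0, 1, 3, 4);  λ_2 → (4, 0, 1, 4, 1);  λ_3 → (4, 2, 0, 3, 0);  λ_4 → (4, 0, 1, 4, 1);  λ_5 → (0, 1, 5, 3, 1);  λ_6 → (4, 0, 1, 4, 1);  λ_7 → (0, 1, 5, 3, 1);  λ_8 → (0, 1, 5, 3, 1)

Grouping the 8 weights by Ā_11-representative: 4 linkage classes.

[[1], [2, 4, 6], [3], [5, 7, 8]]


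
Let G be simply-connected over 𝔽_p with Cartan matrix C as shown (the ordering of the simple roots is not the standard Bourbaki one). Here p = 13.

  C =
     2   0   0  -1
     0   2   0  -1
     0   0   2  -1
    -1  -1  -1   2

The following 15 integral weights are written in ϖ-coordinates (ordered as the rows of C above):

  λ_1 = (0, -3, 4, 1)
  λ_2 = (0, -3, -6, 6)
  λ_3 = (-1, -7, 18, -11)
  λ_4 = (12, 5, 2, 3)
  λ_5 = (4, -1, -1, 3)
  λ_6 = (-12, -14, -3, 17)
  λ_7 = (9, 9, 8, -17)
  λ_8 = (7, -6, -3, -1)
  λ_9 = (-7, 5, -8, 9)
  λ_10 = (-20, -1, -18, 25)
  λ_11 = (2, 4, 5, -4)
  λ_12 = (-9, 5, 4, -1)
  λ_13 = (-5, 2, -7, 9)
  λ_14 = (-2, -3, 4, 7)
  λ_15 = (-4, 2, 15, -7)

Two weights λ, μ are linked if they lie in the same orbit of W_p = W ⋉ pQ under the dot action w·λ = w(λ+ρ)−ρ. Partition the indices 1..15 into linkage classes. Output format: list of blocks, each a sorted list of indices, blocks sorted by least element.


C ↔ D_4 under row/col permutation; |W(D_4)| = 192.

W_13-reps of the 15 weights in Ā_13 (same 4-coord order as C):

  1: (1, 2, 5, 0) · 2: (1, 2, 5, 0) · 3: (3, 3, 4, 0) · 4: (4, 3, 6, 0) · 5: (5, 0, 0, 4) · 6: (0, 2, 3, 3) · 7: (3, 3, 4, 0) · 8: (1, 2, 5, 0) · 9: (3, 3, 4, 0) · 10: (4, 3, 6, 0) · 11: (0, 2, 3, 3) · 12: (0, 2, 3, 3) · 13: (4, 3, 6, 0) · 14: (1, 2, 5, 0) · 15: (3, 3, 4, 0)

Grouping the 15 weights by Ā_13-representative: 5 linkage classes.

[[1, 2, 8, 14], [3, 7, 9, 15], [4, 10, 13], [5], [6, 11, 12]]


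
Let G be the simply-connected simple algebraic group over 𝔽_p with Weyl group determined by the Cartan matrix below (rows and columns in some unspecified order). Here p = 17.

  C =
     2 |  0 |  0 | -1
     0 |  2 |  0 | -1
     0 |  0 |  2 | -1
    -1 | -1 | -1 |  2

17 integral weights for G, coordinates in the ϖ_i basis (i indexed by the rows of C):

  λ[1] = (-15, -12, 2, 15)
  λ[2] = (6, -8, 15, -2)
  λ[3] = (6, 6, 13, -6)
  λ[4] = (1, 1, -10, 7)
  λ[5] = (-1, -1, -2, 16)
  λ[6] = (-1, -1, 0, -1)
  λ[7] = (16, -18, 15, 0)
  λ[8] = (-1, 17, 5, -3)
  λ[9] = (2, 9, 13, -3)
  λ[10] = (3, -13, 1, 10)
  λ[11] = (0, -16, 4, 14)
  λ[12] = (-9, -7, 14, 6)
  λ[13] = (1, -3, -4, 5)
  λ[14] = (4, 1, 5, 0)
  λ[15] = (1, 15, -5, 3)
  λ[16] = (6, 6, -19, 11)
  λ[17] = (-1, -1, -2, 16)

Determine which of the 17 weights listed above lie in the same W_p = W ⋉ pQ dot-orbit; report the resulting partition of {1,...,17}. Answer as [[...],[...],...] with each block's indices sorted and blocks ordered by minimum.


C ↔ D_4 under row/col permutation; |W(D_4)| = 192.

λ_j+ρ reflected into Ā_17 (⟨·,θ^∨⟩≤17); 4-tuples as given:

  [1] (5, 2, 6, 1) · [2] (1, 1, 8, 1) · [3] (1, 1, 8, 1) · [4] (1, 1, 8, 1) · [5] (0, 0, 1, 0) · [6] (0, 0, 1, 0) · [7] (0, 0, 1, 0) · [8] (3, 11, 1, 1) · [9] (5, 2, 6, 1) · [10] (3, 11, 1, 1) · [11] (3, 11, 1, 1) · [12] (1, 1, 8, 1) · [13] (2, 2, 3, 1) · [14] (5, 2, 6, 1) · [15] (3, 11, 1, 1) · [16] (1, 1, 8, 1) · [17] (0, 0, 1, 0)

5 distinct reps among the 17 weights ⇒ 5 W_17-linkage classes:

[[1, 9, 14], [2, 3, 4, 12, 16], [5, 6, 7, 17], [8, 10, 11, 15], [13]]


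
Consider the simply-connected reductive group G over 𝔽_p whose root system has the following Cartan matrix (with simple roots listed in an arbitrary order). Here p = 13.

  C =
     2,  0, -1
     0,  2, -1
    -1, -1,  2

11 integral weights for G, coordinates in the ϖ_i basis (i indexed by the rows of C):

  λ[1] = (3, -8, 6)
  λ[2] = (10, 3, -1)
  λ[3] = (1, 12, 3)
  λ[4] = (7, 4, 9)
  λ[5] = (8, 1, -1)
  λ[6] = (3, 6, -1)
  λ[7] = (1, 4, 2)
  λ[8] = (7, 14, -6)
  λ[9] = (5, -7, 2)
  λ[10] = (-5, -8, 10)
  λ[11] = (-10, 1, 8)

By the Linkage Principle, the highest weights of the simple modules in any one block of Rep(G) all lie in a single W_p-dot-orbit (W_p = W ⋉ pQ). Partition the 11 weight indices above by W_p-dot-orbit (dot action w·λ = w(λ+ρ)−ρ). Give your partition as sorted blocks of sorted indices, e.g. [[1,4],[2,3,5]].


Type A_3, rank 3, |W|=24; reorder rows/cols to standard.

Each λ_j+ρ reduced to Ā_13; 3-tuples below use C's row order:

  [1] (4, 7, 0)
  [2] (9, 2, 0)
  [3] (4, 7, 0)
  [4] (2, 5, 3)
  [5] (9, 2, 0)
  [6] (4, 7, 0)
  [7] (2, 5, 3)
  [8] (2, 5, 3)
  [9] (3, 3, 3)
  [10] (4, 7, 0)
  [11] (9, 2, 0)

Linkage partition of the 11 weights (4 classes, p=13):

[[1, 3, 6, 10], [2, 5, 11], [4, 7, 8], [9]]


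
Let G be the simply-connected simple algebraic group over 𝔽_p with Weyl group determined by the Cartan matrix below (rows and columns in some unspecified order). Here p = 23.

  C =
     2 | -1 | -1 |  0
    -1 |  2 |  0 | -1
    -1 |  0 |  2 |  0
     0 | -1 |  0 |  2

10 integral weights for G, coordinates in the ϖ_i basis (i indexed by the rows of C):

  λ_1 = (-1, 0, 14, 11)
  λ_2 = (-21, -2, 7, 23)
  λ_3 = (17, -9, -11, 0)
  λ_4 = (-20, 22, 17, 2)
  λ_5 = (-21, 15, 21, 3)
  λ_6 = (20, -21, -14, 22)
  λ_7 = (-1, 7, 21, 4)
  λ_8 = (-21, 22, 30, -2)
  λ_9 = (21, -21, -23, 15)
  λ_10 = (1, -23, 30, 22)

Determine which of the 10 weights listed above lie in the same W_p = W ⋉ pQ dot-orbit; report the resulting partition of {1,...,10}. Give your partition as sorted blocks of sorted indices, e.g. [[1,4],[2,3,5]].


C ↔ A_4 under row/col permutation; |W(A_4)| = 120.

W_23-reps of the 10 weights in Ā_23 (same 4-coord order as C):

  λ_1 → (0, 1, 10, 7)
  λ_2 → (12, 8, 0, 2)
  λ_3 → (0, 1, 10, 7)
  λ_4 → (16, 4, 2, 0)
  λ_5 → (16, 4, 2, 0)
  λ_6 → (12, 8, 0, 2)
  λ_7 → (0, 1, 10, 7)
  λ_8 → (12, 8, 0, 2)
  λ_9 → (16, 4, 2, 0)
  λ_10 → (12, 8, 0, 2)

Partition of {1..10} into 3 W_23-dot-orbits:

[[1, 3, 7], [2, 6, 8, 10], [4, 5, 9]]


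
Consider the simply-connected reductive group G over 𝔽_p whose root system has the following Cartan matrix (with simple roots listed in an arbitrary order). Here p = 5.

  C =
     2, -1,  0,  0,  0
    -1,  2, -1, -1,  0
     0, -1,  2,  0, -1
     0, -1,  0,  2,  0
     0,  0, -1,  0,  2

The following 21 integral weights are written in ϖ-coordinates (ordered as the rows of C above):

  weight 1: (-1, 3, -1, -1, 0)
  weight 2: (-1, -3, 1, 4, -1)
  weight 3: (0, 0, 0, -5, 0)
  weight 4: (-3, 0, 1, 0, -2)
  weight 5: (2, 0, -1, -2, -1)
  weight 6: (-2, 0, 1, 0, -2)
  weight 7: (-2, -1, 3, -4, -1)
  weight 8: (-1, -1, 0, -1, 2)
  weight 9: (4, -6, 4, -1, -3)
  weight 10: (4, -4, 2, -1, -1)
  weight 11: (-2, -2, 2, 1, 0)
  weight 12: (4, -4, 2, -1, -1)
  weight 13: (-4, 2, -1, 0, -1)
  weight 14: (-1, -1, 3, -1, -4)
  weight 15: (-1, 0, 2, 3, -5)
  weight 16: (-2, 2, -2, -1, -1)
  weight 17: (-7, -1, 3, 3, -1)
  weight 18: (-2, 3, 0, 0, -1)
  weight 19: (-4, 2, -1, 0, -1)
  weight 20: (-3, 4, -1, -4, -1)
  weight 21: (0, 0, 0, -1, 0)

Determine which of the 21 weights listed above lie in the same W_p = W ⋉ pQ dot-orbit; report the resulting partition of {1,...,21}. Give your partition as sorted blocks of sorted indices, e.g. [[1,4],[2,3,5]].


D_5 Cartan matrix, 5 simple roots permuted; ρ=(1,1,1,1,1).

λ_j+ρ reflected into Ā_5 (⟨·,θ^∨⟩≤5); 5-tuples as given:

  λ_1 → (0, 0, 1, 0, 3);  λ_2 → (2, 0, 0, 3, 0);  λ_3 → (1, 1, 0, 0, 1);  λ_4 → (1, 1, 0, 0, 1);  λ_5 → (3, 0, 0, 1, 0);  λ_6 → (1, 0, 1, 1, 1);  λ_7 → (3, 0, 0, 1, 0);  λ_8 → (0, 0, 1, 0, 3);  λ_9 → (2, 0, 0, 3, 0);  λ_10 → (2, 0, 0, 3, 0);  λ_11 → (1, 1, 0, 0, 1);  λ_12 → (2, 0, 0, 3, 0);  λ_13 → (3, 0, 0, 1, 0);  λ_14 → (0, 0, 1, 0, 3);  λ_15 → (3, 0, 0, 1, 0);  λ_16 → (1, 1, 0, 0, 1);  λ_17 → (1, 0, 1, 1, 1);  λ_18 → (0, 0, 1, 0, 3);  λ_19 → (3, 0, 0, 1, 0);  λ_20 → (2, 0, 0, 3, 0);  λ_21 → (1, 1, 0, 0, 1)

Partition of {1..21} into 5 W_5-dot-orbits:

[[1, 8, 14, 18], [2, 9, 10, 12, 20], [3, 4, 11, 16, 21], [5, 7, 13, 15, 19], [6, 17]]


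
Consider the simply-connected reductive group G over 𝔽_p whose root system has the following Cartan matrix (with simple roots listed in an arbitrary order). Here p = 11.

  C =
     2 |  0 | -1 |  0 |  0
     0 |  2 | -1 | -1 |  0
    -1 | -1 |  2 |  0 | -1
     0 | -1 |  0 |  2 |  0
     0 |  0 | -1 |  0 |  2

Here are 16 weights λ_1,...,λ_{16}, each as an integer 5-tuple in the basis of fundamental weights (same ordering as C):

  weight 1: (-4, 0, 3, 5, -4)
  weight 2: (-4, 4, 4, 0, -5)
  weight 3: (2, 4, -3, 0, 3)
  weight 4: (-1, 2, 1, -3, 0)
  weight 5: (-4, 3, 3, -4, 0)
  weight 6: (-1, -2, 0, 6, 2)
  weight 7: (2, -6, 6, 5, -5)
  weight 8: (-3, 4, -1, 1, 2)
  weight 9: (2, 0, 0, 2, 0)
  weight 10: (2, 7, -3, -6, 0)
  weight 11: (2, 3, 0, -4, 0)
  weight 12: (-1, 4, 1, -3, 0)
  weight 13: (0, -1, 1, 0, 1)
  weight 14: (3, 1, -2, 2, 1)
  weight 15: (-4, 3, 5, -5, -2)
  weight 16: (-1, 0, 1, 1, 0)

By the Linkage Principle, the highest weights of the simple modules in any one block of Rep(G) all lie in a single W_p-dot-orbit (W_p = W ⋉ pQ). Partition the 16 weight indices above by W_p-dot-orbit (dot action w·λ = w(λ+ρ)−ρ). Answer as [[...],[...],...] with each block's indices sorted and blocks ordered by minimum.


C ↔ D_5 under row/col permutation; |W(D_5)| = 1920.

Alcove-folded reps (p=11, 16 weights, presented ϖ-order):

  1: (1, 1, 1, 5, 1);  2: (1, 0, 2, 1, 2);  3: (1, 0, 2, 1, 2);  4: (0, 1, 2, 2, 1);  5: (3, 1, 1, 3, 1);  6: (0, 1, 0, 6, 3);  7: (1, 0, 2, 1, 2);  8: (0, 1, 2, 2, 1);  9: (3, 1, 1, 3, 1);  10: (1, 1, 1, 5, 1);  11: (3, 1, 1, 3, 1);  12: (0, 1, 2, 2, 1);  13: (1, 0, 2, 1, 2);  14: (3, 1, 1, 3, 1);  15: (3, 1, 1, 3, 1);  16: (0, 1, 2, 2, 1)

Linkage partition of the 16 weights (5 classes, p=11):

[[1, 10], [2, 3, 7, 13], [4, 8, 12, 16], [5, 9, 11, 14, 15], [6]]


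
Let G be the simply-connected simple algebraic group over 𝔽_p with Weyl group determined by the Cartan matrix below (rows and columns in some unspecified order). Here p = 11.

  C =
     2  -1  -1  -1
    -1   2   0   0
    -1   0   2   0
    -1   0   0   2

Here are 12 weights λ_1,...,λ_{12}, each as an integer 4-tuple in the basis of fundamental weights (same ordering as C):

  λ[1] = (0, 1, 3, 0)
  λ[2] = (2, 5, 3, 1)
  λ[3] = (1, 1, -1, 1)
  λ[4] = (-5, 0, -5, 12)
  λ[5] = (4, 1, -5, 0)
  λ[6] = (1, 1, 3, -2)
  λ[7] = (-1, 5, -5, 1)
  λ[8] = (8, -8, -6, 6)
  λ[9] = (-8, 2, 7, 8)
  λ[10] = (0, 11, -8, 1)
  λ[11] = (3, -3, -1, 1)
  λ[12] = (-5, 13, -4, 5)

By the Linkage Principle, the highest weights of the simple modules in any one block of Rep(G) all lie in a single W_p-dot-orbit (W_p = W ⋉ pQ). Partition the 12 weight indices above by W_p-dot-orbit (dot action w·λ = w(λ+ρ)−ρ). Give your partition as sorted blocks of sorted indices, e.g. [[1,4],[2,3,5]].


C ↔ D_4 under row/col permutation; |W(D_4)| = 192.

Folding the 12 weights λ_j+ρ into Ā_11 (reps in the given 4-coord order):

  1: (1, 2, 4, 1) · 2: (2, 2, 0, 2) · 3: (2, 2, 0, 2) · 4: (1, 4, 1, 2) · 5: (1, 2, 4, 1) · 6: (1, 2, 4, 1) · 7: (2, 2, 0, 2) · 8: (2, 2, 0, 2) · 9: (1, 4, 1, 2) · 10: (1, 4, 1, 2) · 11: (2, 2, 0, 2) · 12: (1, 4, 1, 2)

The 12 indices split into 3 linkage classes (same alcove rep ⇔ same W_11-dot-orbit):

[[1, 5, 6], [2, 3, 7, 8, 11], [4, 9, 10, 12]]


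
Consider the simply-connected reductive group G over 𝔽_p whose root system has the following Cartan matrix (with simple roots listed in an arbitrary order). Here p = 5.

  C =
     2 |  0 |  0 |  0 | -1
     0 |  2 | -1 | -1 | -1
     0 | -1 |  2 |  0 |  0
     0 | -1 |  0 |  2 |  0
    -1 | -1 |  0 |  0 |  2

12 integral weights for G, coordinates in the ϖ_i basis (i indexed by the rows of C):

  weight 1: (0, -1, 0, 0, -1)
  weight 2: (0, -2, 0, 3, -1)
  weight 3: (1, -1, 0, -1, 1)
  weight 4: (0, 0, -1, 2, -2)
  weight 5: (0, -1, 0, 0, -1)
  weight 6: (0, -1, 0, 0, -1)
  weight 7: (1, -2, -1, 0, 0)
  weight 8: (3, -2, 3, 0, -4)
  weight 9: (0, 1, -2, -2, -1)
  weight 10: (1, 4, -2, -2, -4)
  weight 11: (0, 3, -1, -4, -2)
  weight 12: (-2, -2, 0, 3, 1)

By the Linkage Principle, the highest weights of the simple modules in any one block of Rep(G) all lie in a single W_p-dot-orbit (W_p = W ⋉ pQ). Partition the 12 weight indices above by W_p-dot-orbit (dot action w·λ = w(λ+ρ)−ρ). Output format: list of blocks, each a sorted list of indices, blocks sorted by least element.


D_5 Cartan matrix, 5 simple roots permuted; ρ=(1,1,1,1,1).

Each λ_j+ρ reduced to Ā_5; 5-tuples below use C's row order:

  1: (1, 0, 1, 1, 0) · 2: (0, 0, 0, 3, 1) · 3: (2, 0, 1, 0, 0) · 4: (0, 0, 0, 3, 1) · 5: (1, 0, 1, 1, 0) · 6: (1, 0, 1, 1, 0) · 7: (2, 0, 1, 0, 0) · 8: (0, 0, 0, 3, 1) · 9: (1, 0, 1, 1, 0) · 10: (1, 0, 1, 1, 0) · 11: (0, 0, 0, 3, 1) · 12: (0, 0, 0, 3, 1)

Partition of {1..12} into 3 W_5-dot-orbits:

[[1, 5, 6, 9, 10], [2, 4, 8, 11, 12], [3, 7]]


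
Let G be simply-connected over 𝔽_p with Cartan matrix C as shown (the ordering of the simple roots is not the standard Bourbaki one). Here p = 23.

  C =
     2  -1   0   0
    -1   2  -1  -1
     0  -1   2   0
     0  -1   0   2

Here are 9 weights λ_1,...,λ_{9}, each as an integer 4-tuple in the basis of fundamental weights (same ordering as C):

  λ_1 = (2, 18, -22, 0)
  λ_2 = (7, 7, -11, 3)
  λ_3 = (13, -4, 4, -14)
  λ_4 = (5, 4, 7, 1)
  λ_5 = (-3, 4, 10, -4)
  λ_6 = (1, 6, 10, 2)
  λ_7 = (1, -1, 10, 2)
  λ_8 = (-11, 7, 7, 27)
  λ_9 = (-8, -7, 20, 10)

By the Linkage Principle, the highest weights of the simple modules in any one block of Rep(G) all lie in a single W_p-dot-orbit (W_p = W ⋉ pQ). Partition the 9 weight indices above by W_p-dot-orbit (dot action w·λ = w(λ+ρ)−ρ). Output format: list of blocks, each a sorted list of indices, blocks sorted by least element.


D_4 Cartan matrix, 4 simple roots permuted; ρ=(1,1,1,1).

W_23-reps of the 9 weights in Ā_23 (same 4-coord order as C):

  [1] (1, 1, 19, 1)
  [2] (6, 2, 8, 2)
  [3] (2, 0, 11, 3)
  [4] (6, 2, 8, 2)
  [5] (2, 0, 11, 3)
  [6] (2, 0, 11, 3)
  [7] (2, 0, 11, 3)
  [8] (6, 2, 8, 2)
  [9] (6, 2, 8, 2)

These 9 weights hit 3 W_23-dot-orbits; sizes (1, 4, 4):

[[1], [2, 4, 8, 9], [3, 5, 6, 7]]


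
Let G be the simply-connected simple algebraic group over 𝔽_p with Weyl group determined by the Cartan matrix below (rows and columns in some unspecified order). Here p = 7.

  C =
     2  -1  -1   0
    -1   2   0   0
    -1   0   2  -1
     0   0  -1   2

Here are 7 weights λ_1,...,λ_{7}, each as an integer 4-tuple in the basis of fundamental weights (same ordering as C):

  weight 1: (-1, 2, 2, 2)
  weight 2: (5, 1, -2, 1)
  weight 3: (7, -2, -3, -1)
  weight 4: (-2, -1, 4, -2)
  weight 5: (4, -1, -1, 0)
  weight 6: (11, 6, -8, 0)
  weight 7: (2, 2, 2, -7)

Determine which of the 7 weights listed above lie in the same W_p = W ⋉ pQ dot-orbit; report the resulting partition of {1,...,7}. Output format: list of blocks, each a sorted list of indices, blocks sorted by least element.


C ↔ A_4 under row/col permutation; |W(A_4)| = 120.

Folding the 7 weights λ_j+ρ into Ā_7 (reps in the given 4-coord order):

    [1] (0, 1, 3, 1)
    [2] (5, 0, 0, 1)
    [3] (5, 0, 0, 1)
    [4] (0, 1, 3, 1)
    [5] (5, 0, 0, 1)
    [6] (5, 0, 0, 1)
    [7] (0, 1, 3, 1)

Linkage partition of the 7 weights (2 classes, p=7):

[[1, 4, 7], [2, 3, 5, 6]]


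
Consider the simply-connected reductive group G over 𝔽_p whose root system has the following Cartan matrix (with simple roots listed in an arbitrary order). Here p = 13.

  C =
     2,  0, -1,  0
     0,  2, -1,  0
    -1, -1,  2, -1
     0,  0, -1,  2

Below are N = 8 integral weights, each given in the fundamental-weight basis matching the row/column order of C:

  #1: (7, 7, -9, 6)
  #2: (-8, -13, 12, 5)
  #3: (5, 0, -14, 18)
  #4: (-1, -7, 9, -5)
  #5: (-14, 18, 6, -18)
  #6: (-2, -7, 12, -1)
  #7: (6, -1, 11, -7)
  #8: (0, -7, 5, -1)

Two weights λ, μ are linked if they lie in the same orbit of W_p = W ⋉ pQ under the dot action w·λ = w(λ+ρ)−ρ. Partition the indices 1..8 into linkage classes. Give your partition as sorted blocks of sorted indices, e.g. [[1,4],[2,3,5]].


Cartan matrix: type D_4 (|W|=192); un-permuting the 4 rows.

W_13-reps of the 8 weights in Ā_13 (same 4-coord order as C):

    [1] (0, 0, 5, 1)
    [2] (1, 6, 0, 0)
    [3] (1, 6, 0, 0)
    [4] (0, 6, 0, 4)
    [5] (0, 6, 0, 4)
    [6] (1, 6, 0, 0)
    [7] (1, 6, 0, 0)
    [8] (1, 6, 0, 0)

Grouping the 8 weights by Ā_13-representative: 3 linkage classes.

[[1], [2, 3, 6, 7, 8], [4, 5]]
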